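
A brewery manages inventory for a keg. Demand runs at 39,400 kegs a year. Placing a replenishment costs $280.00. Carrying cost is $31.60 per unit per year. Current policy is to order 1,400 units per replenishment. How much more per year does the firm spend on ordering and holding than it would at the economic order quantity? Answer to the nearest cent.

Extra cost ≈ $3,595.03 per year

EOQ = √(2DS/H) = √(2 × 39,400 × 280 / 31.6) ≈ 835.60.
Cost at Q* = (D/Q*)S + (Q*/2)H = √(2DSH) ≈ $26,404.97.
Cost at Q = 1,400: (39,400/1,400)×280 + (1,400/2)×31.6 = $7,880.00 + $22,120.00 = $30,000.00.
Excess = $30,000.00 − $26,404.97 = $3,595.03.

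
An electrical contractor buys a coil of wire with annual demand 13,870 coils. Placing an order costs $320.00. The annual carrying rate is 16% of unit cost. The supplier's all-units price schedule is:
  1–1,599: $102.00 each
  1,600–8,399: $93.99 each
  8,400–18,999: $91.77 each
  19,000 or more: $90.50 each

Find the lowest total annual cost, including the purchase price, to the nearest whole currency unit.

TC* ≈ $1,318,446

Holding cost per unit per year at price C is H = 0.16·C.
For each price level, check whether its EOQ is feasible; otherwise the best quantity at that price is the breakpoint.
EOQ at $102.00 = 737.5 (feasible in tier 1): TC = 13,870×$102.00 + (13,870/737.5)×320 + (737.5/2)×0.16×$102.00 = $1,426,776.17.
EOQ at $93.99 = 768.3 < 1600, so use break Q=1600: TC = 13,870×$93.99 + (13,870/1600.0)×320 + (1600.0/2)×0.16×$93.99 = $1,318,446.02.
EOQ at $91.77 = 777.5 < 8400, so use break Q=8400: TC = 13,870×$91.77 + (13,870/8400.0)×320 + (8400.0/2)×0.16×$91.77 = $1,335,047.72.
EOQ at $90.50 = 783.0 < 19000, so use break Q=19000: TC = 13,870×$90.50 + (13,870/19000.0)×320 + (19000.0/2)×0.16×$90.50 = $1,393,028.60.
Lowest total cost among the candidates is at Q = 1600.0.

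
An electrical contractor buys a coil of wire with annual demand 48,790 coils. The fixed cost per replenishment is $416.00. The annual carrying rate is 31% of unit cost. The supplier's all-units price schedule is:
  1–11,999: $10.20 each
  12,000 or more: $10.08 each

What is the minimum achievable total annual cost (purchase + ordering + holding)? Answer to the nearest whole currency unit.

Holding cost per unit per year at price C is H = 0.31·C.
Candidates are each tier's EOQ (if it falls in that tier) and each price-break quantity.
EOQ at $10.20 = 3583.0 (feasible in tier 1): TC = 48,790×$10.20 + (48,790/3583.0)×416 + (3583.0/2)×0.31×$10.20 = $508,987.43.
EOQ at $10.08 = 3604.3 < 12000, so use break Q=12000: TC = 48,790×$10.08 + (48,790/12000.0)×416 + (12000.0/2)×0.31×$10.08 = $512,243.39.
Lowest total cost among the candidates is at Q = 3583.0.

TC* ≈ $508,987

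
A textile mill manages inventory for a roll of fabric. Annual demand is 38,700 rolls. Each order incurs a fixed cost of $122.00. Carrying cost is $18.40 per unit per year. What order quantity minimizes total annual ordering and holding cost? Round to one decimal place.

Q* ≈ 716.4 rolls

EOQ = √(2DS / H) = √(2 × 38,700 × 122 / 18.4).
= √(9,442,800 / 18.4) = √513,195.6522 ≈ 716.377.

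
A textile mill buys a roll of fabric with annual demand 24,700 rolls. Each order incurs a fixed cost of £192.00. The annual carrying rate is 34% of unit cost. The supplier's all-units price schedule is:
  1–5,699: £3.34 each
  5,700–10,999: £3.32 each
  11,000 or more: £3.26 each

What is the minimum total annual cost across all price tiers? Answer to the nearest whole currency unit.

Holding cost per unit per year at price C is H = 0.34·C.
Candidates are each tier's EOQ (if it falls in that tier) and each price-break quantity.
EOQ at £3.34 = 2890.0 (feasible in tier 1): TC = 24,700×£3.34 + (24,700/2890.0)×192 + (2890.0/2)×0.34×£3.34 = £85,779.91.
EOQ at £3.32 = 2898.7 < 5700, so use break Q=5700: TC = 24,700×£3.32 + (24,700/5700.0)×192 + (5700.0/2)×0.34×£3.32 = £86,053.08.
EOQ at £3.26 = 2925.3 < 11000, so use break Q=11000: TC = 24,700×£3.26 + (24,700/11000.0)×192 + (11000.0/2)×0.34×£3.26 = £87,049.33.
Lowest total cost among the candidates is at Q = 2890.0.

TC* ≈ £85,780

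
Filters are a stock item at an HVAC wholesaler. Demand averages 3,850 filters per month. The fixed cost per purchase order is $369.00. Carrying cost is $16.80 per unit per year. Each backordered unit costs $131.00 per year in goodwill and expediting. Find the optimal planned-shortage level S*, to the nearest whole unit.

Annual demand D = 3,850 × 12 = 46,200.
With planned backorders, Q* = √(2DS/H) · √((H+B)/B).
√(2DS/H) = √(2 × 46,200 × 369 / 16.8) = 1424.605.
√((H+B)/B) = √((16.8+131)/131) = 1.0622.
Q* ≈ 1513.199.
S* = Q* · H/(H+B) = 1513.199 × 16.8/147.8 ≈ 172.001.

S* ≈ 172 filters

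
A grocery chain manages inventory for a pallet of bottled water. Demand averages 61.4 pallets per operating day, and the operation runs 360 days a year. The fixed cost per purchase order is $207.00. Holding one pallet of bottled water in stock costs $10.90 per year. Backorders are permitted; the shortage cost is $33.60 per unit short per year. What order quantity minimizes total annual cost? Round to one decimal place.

Q* ≈ 1,054.5 pallets

Annual demand D = 61.4 × 360 = 22,104.
With planned backorders, Q* = √(2DS/H) · √((H+B)/B).
√(2DS/H) = √(2 × 22,104 × 207 / 10.9) = 916.268.
√((H+B)/B) = √((10.9+33.6)/33.6) = 1.1508.
Q* ≈ 1054.466.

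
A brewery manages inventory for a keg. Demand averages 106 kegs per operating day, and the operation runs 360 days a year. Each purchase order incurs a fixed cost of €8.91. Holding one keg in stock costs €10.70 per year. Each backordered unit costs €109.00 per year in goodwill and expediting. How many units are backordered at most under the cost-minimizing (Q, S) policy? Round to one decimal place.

S* ≈ 23.6 kegs

Annual demand D = 106 × 360 = 38,160.
With planned backorders, Q* = √(2DS/H) · √((H+B)/B).
√(2DS/H) = √(2 × 38,160 × 8.91 / 10.7) = 252.096.
√((H+B)/B) = √((10.7+109)/109) = 1.0479.
Q* ≈ 264.180.
S* = Q* · H/(H+B) = 264.180 × 10.7/119.7 ≈ 23.615.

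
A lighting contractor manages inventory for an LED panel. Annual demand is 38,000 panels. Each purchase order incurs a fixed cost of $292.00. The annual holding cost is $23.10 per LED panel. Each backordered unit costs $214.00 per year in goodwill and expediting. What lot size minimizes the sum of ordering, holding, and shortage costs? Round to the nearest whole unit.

Q* ≈ 1,032 panels

With planned backorders, Q* = √(2DS/H) · √((H+B)/B).
√(2DS/H) = √(2 × 38,000 × 292 / 23.1) = 980.149.
√((H+B)/B) = √((23.1+214)/214) = 1.0526.
Q* ≈ 1031.695.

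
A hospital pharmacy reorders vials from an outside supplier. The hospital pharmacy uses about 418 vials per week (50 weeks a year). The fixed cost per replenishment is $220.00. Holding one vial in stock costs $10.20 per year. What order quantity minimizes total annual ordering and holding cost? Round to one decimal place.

Q* ≈ 949.5 vials

Annual demand D = 418 × 50 = 20,900.
EOQ = √(2DS / H) = √(2 × 20,900 × 220 / 10.2).
= √(9,196,000 / 10.2) = √901,568.6275 ≈ 949.510.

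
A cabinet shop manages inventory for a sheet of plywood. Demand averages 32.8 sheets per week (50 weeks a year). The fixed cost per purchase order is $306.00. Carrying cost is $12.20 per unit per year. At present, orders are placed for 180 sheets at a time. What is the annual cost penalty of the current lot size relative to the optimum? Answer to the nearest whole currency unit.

Annual demand D = 32.8 × 50 = 1,640.
EOQ = √(2DS/H) = √(2 × 1,640 × 306 / 12.2) ≈ 286.83.
Cost at Q* = (D/Q*)S + (Q*/2)H = √(2DSH) ≈ $3,499.27.
Cost at Q = 180: (1,640/180)×306 + (180/2)×12.2 = $2,788.00 + $1,098.00 = $3,886.00.
Excess = $3,886.00 − $3,499.27 = $386.73.

Extra cost ≈ $387 per year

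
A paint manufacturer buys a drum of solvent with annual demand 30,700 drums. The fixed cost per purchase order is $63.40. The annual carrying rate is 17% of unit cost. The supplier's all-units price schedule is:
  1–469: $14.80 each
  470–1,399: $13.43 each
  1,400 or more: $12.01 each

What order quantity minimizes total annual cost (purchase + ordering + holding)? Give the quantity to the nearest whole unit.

Q* ≈ 1,400 drums

Holding cost per unit per year at price C is H = 0.17·C.
For each price level, check whether its EOQ is feasible; otherwise the best quantity at that price is the breakpoint.
Tier 1 ($14.80): EOQ = 1243.9 exceeds tier's upper bound 469, so this tier is dominated.
EOQ at $13.43 = 1305.8 (feasible in tier 2): TC = 30,700×$13.43 + (30,700/1305.8)×63.4 + (1305.8/2)×0.17×$13.43 = $415,282.20.
EOQ at $12.01 = 1380.8 < 1400, so use break Q=1400: TC = 30,700×$12.01 + (30,700/1400.0)×63.4 + (1400.0/2)×0.17×$12.01 = $371,526.46.
Lowest total cost is $371,526.46 at Q = 1400.0.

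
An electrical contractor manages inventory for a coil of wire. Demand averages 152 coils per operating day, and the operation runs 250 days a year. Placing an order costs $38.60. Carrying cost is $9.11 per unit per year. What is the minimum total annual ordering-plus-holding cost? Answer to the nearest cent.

Annual demand D = 152 × 250 = 38,000.
EOQ = √(2DS/H) = √(2 × 38,000 × 38.6 / 9.11) ≈ 567.47.
At the optimum the two cost components are equal, so total cost = 2·(Q*/2)H = Q*·H.
Minimum total = √(2DSH) = √(2 × 38,000 × 38.6 × 9.11) ≈ 5169.632.

TC* ≈ $5,169.63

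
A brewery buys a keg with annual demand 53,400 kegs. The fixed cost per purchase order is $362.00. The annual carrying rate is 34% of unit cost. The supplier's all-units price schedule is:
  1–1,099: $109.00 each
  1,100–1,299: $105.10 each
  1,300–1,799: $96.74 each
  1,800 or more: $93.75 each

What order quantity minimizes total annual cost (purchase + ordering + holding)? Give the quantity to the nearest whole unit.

Q* ≈ 1,800 kegs

Holding cost per unit per year at price C is H = 0.34·C.
For each price level, check whether its EOQ is feasible; otherwise the best quantity at that price is the breakpoint.
EOQ at $109.00 = 1021.4 (feasible in tier 1): TC = 53,400×$109.00 + (53,400/1021.4)×362 + (1021.4/2)×0.34×$109.00 = $5,858,452.33.
EOQ at $105.10 = 1040.2 < 1100, so use break Q=1100: TC = 53,400×$105.10 + (53,400/1100.0)×362 + (1100.0/2)×0.34×$105.10 = $5,649,567.15.
EOQ at $96.74 = 1084.2 < 1300, so use break Q=1300: TC = 53,400×$96.74 + (53,400/1300.0)×362 + (1300.0/2)×0.34×$96.74 = $5,202,165.39.
EOQ at $93.75 = 1101.3 < 1800, so use break Q=1800: TC = 53,400×$93.75 + (53,400/1800.0)×362 + (1800.0/2)×0.34×$93.75 = $5,045,676.83.
Lowest total cost is $5,045,676.83 at Q = 1800.0.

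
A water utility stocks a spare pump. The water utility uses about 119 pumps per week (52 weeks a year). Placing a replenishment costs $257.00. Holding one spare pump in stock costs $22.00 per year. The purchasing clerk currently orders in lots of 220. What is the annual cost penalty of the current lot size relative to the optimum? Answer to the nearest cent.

Annual demand D = 119 × 52 = 6,188.
EOQ = √(2DS/H) = √(2 × 6,188 × 257 / 22) ≈ 380.23.
Cost at Q* = (D/Q*)S + (Q*/2)H = √(2DSH) ≈ $8,365.04.
Cost at Q = 220: (6,188/220)×257 + (220/2)×22 = $7,228.71 + $2,420.00 = $9,648.71.
Excess = $9,648.71 − $8,365.04 = $1,283.67.

Extra cost ≈ $1,283.67 per year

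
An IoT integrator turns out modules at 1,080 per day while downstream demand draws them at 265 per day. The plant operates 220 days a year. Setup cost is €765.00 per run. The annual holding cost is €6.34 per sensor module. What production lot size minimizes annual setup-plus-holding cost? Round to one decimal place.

Annual demand D = 265 × 220 = 58,300.
Production build-up factor (1 − d/p) = 1 − 265/1,080 = 0.7546.
Q* = √(2DS / (H(1 − d/p))) = √(2 × 58,300 × 765 / (6.34 × 0.7546)).
= √(89,199,000 / 4.7844) ≈ 4317.859.

Q* ≈ 4,317.9 modules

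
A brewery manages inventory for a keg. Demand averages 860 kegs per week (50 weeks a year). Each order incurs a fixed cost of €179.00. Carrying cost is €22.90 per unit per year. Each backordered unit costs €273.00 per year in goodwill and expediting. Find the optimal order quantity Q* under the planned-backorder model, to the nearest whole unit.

Annual demand D = 860 × 50 = 43,000.
With planned backorders, Q* = √(2DS/H) · √((H+B)/B).
√(2DS/H) = √(2 × 43,000 × 179 / 22.9) = 819.895.
√((H+B)/B) = √((22.9+273)/273) = 1.0411.
Q* ≈ 853.590.

Q* ≈ 854 kegs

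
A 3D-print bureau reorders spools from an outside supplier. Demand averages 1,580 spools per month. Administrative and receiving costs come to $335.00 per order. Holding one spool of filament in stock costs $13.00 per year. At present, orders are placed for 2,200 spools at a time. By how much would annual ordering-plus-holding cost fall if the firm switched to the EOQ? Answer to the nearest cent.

Annual demand D = 1,580 × 12 = 18,960.
EOQ = √(2DS/H) = √(2 × 18,960 × 335 / 13) ≈ 988.52.
Cost at Q* = (D/Q*)S + (Q*/2)H = √(2DSH) ≈ $12,850.74.
Cost at Q = 2,200: (18,960/2,200)×335 + (2,200/2)×13 = $2,887.09 + $14,300.00 = $17,187.09.
Excess = $17,187.09 − $12,850.74 = $4,336.35.

Extra cost ≈ $4,336.35 per year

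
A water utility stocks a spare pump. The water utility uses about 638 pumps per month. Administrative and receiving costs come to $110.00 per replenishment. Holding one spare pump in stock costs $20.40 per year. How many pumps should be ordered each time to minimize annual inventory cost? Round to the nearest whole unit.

Q* ≈ 287 pumps

Annual demand D = 638 × 12 = 7,656.
EOQ = √(2DS / H) = √(2 × 7,656 × 110 / 20.4).
= √(1,684,320 / 20.4) = √82,564.7059 ≈ 287.341.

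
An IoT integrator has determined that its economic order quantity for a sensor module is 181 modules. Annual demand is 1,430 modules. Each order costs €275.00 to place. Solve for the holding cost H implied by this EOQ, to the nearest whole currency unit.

H ≈ €24

Squaring Q* = √(2DS/H) gives Q*² = 2DS/H.
From Q* = √(2DS/H): H = 2DS / Q*² = 2 × 1,430 × 275 / 181² = 24.0072.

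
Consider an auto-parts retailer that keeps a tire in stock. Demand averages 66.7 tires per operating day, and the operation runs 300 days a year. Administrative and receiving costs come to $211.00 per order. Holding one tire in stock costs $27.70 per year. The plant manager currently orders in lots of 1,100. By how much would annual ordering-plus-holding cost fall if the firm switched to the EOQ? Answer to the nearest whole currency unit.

Annual demand D = 66.7 × 300 = 20,010.
EOQ = √(2DS/H) = √(2 × 20,010 × 211 / 27.7) ≈ 552.13.
Cost at Q* = (D/Q*)S + (Q*/2)H = √(2DSH) ≈ $15,293.95.
Cost at Q = 1,100: (20,010/1,100)×211 + (1,100/2)×27.7 = $3,838.28 + $15,235.00 = $19,073.28.
Excess = $19,073.28 − $15,293.95 = $3,779.33.

Extra cost ≈ $3,779 per year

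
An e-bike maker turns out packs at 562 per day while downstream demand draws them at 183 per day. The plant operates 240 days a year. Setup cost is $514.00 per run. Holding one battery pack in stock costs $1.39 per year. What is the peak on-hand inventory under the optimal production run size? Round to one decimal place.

I_max ≈ 4,680.3 packs

Annual demand D = 183 × 240 = 43,920.
Production build-up factor (1 − d/p) = 1 − 183/562 = 0.6744.
Q* = √(2DS / (H(1 − d/p))) = √(2 × 43,920 × 514 / (1.39 × 0.6744)).
= √(45,149,760 / 0.9374) ≈ 6940.150.
Maximum inventory = Q*(1 − d/p) = 6940.150 × 0.6744 ≈ 4680.279.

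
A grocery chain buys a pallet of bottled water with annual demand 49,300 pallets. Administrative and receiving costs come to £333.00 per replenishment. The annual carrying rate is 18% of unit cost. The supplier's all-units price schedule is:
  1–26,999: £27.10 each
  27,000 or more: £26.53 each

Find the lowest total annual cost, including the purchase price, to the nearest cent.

TC* ≈ £1,348,685.56

Holding cost per unit per year at price C is H = 0.18·C.
Candidates are each tier's EOQ (if it falls in that tier) and each price-break quantity.
EOQ at £27.10 = 2594.4 (feasible in tier 1): TC = 49,300×£27.10 + (49,300/2594.4)×333 + (2594.4/2)×0.18×£27.10 = £1,348,685.56.
EOQ at £26.53 = 2622.1 < 27000, so use break Q=27000: TC = 49,300×£26.53 + (49,300/27000.0)×333 + (27000.0/2)×0.18×£26.53 = £1,373,004.93.
Lowest total cost among the candidates is at Q = 2594.4.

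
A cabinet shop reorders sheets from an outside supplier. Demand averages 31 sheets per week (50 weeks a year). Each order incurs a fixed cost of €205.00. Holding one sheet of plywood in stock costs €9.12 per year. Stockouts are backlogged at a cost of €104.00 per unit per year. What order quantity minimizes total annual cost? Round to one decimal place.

Annual demand D = 31 × 50 = 1,550.
With planned backorders, Q* = √(2DS/H) · √((H+B)/B).
√(2DS/H) = √(2 × 1,550 × 205 / 9.12) = 263.974.
√((H+B)/B) = √((9.12+104)/104) = 1.0429.
Q* ≈ 275.305.

Q* ≈ 275.3 sheets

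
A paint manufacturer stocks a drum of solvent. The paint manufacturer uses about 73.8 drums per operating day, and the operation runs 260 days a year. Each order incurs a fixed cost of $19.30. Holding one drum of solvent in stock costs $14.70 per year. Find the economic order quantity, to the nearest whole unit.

Annual demand D = 73.8 × 260 = 19,188.
EOQ = √(2DS / H) = √(2 × 19,188 × 19.3 / 14.7).
= √(740,656.8 / 14.7) = √50,384.8163 ≈ 224.466.

Q* ≈ 224 drums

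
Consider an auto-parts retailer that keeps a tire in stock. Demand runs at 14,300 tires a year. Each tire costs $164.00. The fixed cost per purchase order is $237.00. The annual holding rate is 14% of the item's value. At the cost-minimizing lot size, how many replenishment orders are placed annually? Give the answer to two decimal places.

N ≈ 26.32 orders per year

Holding cost H = 0.14 × $164.00 = $22.9600 per unit per year.
The optimal lot size = √(2DS/H) = √(2 × 14,300 × 237 / 22.96) ≈ 543.34.
Orders per year = D / Q* = 14,300 / 543.34 ≈ 26.319.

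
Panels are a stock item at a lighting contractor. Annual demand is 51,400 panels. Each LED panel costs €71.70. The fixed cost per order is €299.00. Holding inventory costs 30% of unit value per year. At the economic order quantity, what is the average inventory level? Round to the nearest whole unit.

Holding cost H = 0.30 × €71.70 = €21.5100 per unit per year.
EOQ = √(2DS/H) = √(2 × 51,400 × 299 / 21.51) ≈ 1195.40.
Average inventory = Q*/2 ≈ 1195.40 / 2 = 597.698.

Average inventory ≈ 598 panels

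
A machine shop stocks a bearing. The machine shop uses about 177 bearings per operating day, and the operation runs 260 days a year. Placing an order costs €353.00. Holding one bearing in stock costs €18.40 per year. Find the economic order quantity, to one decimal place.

Q* ≈ 1,328.8 bearings

Annual demand D = 177 × 260 = 46,020.
EOQ = √(2DS / H) = √(2 × 46,020 × 353 / 18.4).
= √(32,490,120 / 18.4) = √1,765,767.3913 ≈ 1328.822.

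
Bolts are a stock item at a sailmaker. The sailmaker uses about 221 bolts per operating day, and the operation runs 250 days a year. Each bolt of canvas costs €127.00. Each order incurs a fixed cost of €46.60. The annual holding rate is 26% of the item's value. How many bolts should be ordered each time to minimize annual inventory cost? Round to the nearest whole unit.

Q* ≈ 395 bolts

Annual demand D = 221 × 250 = 55,250.
Holding cost H = 0.26 × €127.00 = €33.0200 per unit per year.
EOQ = √(2DS / H) = √(2 × 55,250 × 46.6 / 33.02).
= √(5,149,300 / 33.02) = √155,944.8819 ≈ 394.899.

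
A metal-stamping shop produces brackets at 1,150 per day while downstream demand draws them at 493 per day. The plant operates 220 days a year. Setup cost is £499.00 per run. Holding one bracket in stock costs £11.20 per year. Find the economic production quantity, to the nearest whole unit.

Q* ≈ 4,113 brackets

Annual demand D = 493 × 220 = 108,460.
Production build-up factor (1 − d/p) = 1 − 493/1,150 = 0.5713.
Q* = √(2DS / (H(1 − d/p))) = √(2 × 108,460 × 499 / (11.2 × 0.5713)).
= √(108,243,080 / 6.3986) ≈ 4112.987.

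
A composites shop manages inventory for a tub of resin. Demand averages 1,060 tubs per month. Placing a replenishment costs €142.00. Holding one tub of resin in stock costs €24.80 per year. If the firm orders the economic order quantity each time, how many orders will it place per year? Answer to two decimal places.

N ≈ 33.33 orders per year

Annual demand D = 1,060 × 12 = 12,720.
Q* = √(2DS/H) = √(2 × 12,720 × 142 / 24.8) ≈ 381.66.
Orders per year = D / Q* = 12,720 / 381.66 ≈ 33.328.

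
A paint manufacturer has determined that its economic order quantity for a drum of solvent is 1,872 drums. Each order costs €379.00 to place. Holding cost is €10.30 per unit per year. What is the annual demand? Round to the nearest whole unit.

Invert the EOQ relation Q*² = 2DS/H.
From Q* = √(2DS/H): D = Q*²H / (2S) = 1,872² × 10.3 / (2 × 379) = 47618.938.

D ≈ 47,619 drums per year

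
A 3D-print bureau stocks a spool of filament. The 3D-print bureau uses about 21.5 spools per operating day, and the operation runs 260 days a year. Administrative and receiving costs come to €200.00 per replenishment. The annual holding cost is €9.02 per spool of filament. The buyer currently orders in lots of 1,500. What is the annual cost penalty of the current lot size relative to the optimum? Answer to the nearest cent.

Annual demand D = 21.5 × 260 = 5,590.
EOQ = √(2DS/H) = √(2 × 5,590 × 200 / 9.02) ≈ 497.89.
Cost at Q* = (D/Q*)S + (Q*/2)H = √(2DSH) ≈ €4,490.96.
Cost at Q = 1,500: (5,590/1,500)×200 + (1,500/2)×9.02 = €745.33 + €6,765.00 = €7,510.33.
Excess = €7,510.33 − €4,490.96 = €3,019.37.

Extra cost ≈ €3,019.37 per year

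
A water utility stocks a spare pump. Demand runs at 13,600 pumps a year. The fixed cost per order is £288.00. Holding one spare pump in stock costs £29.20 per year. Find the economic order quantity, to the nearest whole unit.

EOQ = √(2DS / H) = √(2 × 13,600 × 288 / 29.2).
= √(7,833,600 / 29.2) = √268,273.9726 ≈ 517.952.

Q* ≈ 518 pumps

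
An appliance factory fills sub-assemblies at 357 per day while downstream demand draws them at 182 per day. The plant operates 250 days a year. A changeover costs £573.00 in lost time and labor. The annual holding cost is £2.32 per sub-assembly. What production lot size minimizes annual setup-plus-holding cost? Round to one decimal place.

Q* ≈ 6,771.3 sub-assemblies

Annual demand D = 182 × 250 = 45,500.
Production build-up factor (1 − d/p) = 1 − 182/357 = 0.4902.
Q* = √(2DS / (H(1 − d/p))) = √(2 × 45,500 × 573 / (2.32 × 0.4902)).
= √(52,143,000 / 1.1373) ≈ 6771.254.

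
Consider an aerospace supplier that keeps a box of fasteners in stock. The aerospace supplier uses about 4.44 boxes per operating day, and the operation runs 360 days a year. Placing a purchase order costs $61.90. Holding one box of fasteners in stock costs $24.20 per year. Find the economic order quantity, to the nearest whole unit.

Annual demand D = 4.44 × 360 = 1,598.4.
EOQ = √(2DS / H) = √(2 × 1,598.4 × 61.9 / 24.2).
= √(197,881.92 / 24.2) = √8,176.9388 ≈ 90.426.

Q* ≈ 90 boxes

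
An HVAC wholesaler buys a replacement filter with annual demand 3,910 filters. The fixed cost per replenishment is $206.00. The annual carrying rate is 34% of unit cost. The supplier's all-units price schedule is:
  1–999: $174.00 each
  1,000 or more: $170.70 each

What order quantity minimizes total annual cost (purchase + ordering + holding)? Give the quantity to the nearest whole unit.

Q* ≈ 165 filters

Holding cost per unit per year at price C is H = 0.34·C.
Evaluate total cost at each tier's feasible EOQ or, if the EOQ is below the tier, at the tier's minimum quantity.
EOQ at $174.00 = 165.0 (feasible in tier 1): TC = 3,910×$174.00 + (3,910/165.0)×206 + (165.0/2)×0.34×$174.00 = $690,102.28.
EOQ at $170.70 = 166.6 < 1000, so use break Q=1000: TC = 3,910×$170.70 + (3,910/1000.0)×206 + (1000.0/2)×0.34×$170.70 = $697,261.46.
Lowest total cost is $690,102.28 at Q = 165.0.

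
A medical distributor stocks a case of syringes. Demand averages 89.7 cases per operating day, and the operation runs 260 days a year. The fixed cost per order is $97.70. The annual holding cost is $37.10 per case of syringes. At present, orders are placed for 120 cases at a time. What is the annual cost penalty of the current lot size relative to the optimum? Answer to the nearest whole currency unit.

Extra cost ≈ $8,211 per year

Annual demand D = 89.7 × 260 = 23,322.
EOQ = √(2DS/H) = √(2 × 23,322 × 97.7 / 37.1) ≈ 350.48.
Cost at Q* = (D/Q*)S + (Q*/2)H = √(2DSH) ≈ $13,002.66.
Cost at Q = 120: (23,322/120)×97.7 + (120/2)×37.1 = $18,987.99 + $2,226.00 = $21,213.99.
Excess = $21,213.99 − $13,002.66 = $8,211.34.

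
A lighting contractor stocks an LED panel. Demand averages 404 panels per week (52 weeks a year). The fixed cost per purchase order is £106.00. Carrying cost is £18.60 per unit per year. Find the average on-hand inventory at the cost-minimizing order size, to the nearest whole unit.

Average inventory ≈ 245 panels

Annual demand D = 404 × 52 = 21,008.
The optimal lot size = √(2DS/H) = √(2 × 21,008 × 106 / 18.6) ≈ 489.33.
Average inventory = Q*/2 ≈ 489.33 / 2 = 244.666.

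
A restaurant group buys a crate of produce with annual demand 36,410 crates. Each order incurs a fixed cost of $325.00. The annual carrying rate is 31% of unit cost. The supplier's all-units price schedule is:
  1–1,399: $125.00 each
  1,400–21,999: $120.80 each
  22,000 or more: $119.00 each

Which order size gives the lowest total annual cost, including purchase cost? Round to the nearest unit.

Holding cost per unit per year at price C is H = 0.31·C.
Candidates are each tier's EOQ (if it falls in that tier) and each price-break quantity.
EOQ at $125.00 = 781.5 (feasible in tier 1): TC = 36,410×$125.00 + (36,410/781.5)×325 + (781.5/2)×0.31×$125.00 = $4,581,533.28.
EOQ at $120.80 = 795.0 < 1400, so use break Q=1400: TC = 36,410×$120.80 + (36,410/1400.0)×325 + (1400.0/2)×0.31×$120.80 = $4,432,993.92.
EOQ at $119.00 = 801.0 < 22000, so use break Q=22000: TC = 36,410×$119.00 + (36,410/22000.0)×325 + (22000.0/2)×0.31×$119.00 = $4,739,117.88.
Lowest total cost is $4,432,993.92 at Q = 1400.0.

Q* ≈ 1,400 crates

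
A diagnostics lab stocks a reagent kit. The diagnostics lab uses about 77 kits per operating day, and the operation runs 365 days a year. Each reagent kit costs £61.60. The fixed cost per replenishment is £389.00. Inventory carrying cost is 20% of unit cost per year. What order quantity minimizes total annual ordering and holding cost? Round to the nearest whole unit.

Annual demand D = 77 × 365 = 28,105.
Holding cost H = 0.20 × £61.60 = £12.3200 per unit per year.
EOQ = √(2DS / H) = √(2 × 28,105 × 389 / 12.32).
= √(21,865,690 / 12.32) = √1,774,812.5 ≈ 1332.221.

Q* ≈ 1,332 kits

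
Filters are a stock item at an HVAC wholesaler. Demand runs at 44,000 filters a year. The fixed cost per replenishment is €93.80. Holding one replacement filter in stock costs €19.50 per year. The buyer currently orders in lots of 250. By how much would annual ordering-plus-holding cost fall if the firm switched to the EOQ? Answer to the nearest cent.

Extra cost ≈ €6,259.27 per year

EOQ = √(2DS/H) = √(2 × 44,000 × 93.8 / 19.5) ≈ 650.62.
Cost at Q* = (D/Q*)S + (Q*/2)H = √(2DSH) ≈ €12,687.03.
Cost at Q = 250: (44,000/250)×93.8 + (250/2)×19.5 = €16,508.80 + €2,437.50 = €18,946.30.
Excess = €18,946.30 − €12,687.03 = €6,259.27.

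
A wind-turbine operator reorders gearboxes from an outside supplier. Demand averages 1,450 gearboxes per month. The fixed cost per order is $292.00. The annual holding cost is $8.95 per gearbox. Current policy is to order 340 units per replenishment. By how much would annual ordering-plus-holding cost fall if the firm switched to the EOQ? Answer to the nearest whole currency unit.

Extra cost ≈ $6,928 per year

Annual demand D = 1,450 × 12 = 17,400.
EOQ = √(2DS/H) = √(2 × 17,400 × 292 / 8.95) ≈ 1065.54.
Cost at Q* = (D/Q*)S + (Q*/2)H = √(2DSH) ≈ $9,536.58.
Cost at Q = 340: (17,400/340)×292 + (340/2)×8.95 = $14,943.53 + $1,521.50 = $16,465.03.
Excess = $16,465.03 − $9,536.58 = $6,928.45.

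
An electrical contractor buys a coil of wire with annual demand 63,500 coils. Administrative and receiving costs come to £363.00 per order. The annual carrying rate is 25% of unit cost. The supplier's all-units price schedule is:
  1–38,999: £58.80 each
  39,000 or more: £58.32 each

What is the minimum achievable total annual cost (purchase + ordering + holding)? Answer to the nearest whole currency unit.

Holding cost per unit per year at price C is H = 0.25·C.
For each price level, check whether its EOQ is feasible; otherwise the best quantity at that price is the breakpoint.
EOQ at £58.80 = 1770.9 (feasible in tier 1): TC = 63,500×£58.80 + (63,500/1770.9)×363 + (1770.9/2)×0.25×£58.80 = £3,759,832.38.
EOQ at £58.32 = 1778.2 < 39000, so use break Q=39000: TC = 63,500×£58.32 + (63,500/39000.0)×363 + (39000.0/2)×0.25×£58.32 = £3,988,221.04.
Lowest total cost among the candidates is at Q = 1770.9.

TC* ≈ £3,759,832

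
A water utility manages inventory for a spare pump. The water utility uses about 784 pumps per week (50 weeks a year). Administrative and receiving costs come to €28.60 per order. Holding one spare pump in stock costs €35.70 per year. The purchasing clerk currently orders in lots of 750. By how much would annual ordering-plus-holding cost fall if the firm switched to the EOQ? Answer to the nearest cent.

Annual demand D = 784 × 50 = 39,200.
EOQ = √(2DS/H) = √(2 × 39,200 × 28.6 / 35.7) ≈ 250.61.
Cost at Q* = (D/Q*)S + (Q*/2)H = √(2DSH) ≈ €8,946.95.
Cost at Q = 750: (39,200/750)×28.6 + (750/2)×35.7 = €1,494.83 + €13,387.50 = €14,882.33.
Excess = €14,882.33 − €8,946.95 = €5,935.37.

Extra cost ≈ €5,935.37 per year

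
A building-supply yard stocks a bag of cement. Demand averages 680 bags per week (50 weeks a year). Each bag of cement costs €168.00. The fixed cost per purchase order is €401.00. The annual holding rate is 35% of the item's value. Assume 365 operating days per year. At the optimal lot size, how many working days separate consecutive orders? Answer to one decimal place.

T ≈ 7.3 days

Annual demand D = 680 × 50 = 34,000.
Holding cost H = 0.35 × €168.00 = €58.8000 per unit per year.
Q* = √(2DS/H) = √(2 × 34,000 × 401 / 58.8) ≈ 680.99.
Cycle time = Q*/D × 365 = 680.99 / 34,000 × 365 ≈ 7.311 days.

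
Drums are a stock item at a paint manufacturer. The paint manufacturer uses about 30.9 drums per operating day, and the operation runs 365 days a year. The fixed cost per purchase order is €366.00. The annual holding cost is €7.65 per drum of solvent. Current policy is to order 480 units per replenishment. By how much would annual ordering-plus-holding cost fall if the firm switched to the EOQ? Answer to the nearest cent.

Extra cost ≈ €2,488.70 per year

Annual demand D = 30.9 × 365 = 11,278.5.
EOQ = √(2DS/H) = √(2 × 11,278.5 × 366 / 7.65) ≈ 1038.84.
Cost at Q* = (D/Q*)S + (Q*/2)H = √(2DSH) ≈ €7,947.16.
Cost at Q = 480: (11,278.5/480)×366 + (480/2)×7.65 = €8,599.86 + €1,836.00 = €10,435.86.
Excess = €10,435.86 − €7,947.16 = €2,488.70.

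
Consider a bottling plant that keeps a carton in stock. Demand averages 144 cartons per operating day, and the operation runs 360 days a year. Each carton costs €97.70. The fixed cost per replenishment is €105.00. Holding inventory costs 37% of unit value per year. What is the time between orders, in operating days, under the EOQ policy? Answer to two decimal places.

T ≈ 3.81 days

Annual demand D = 144 × 360 = 51,840.
Holding cost H = 0.37 × €97.70 = €36.1490 per unit per year.
EOQ = √(2DS/H) = √(2 × 51,840 × 105 / 36.149) ≈ 548.77.
Cycle time = Q*/D × 360 = 548.77 / 51,840 × 360 ≈ 3.811 days.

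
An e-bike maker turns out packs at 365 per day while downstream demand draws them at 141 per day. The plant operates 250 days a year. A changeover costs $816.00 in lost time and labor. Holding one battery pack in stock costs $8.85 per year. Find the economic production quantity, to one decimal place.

Annual demand D = 141 × 250 = 35,250.
Production build-up factor (1 − d/p) = 1 − 141/365 = 0.6137.
Q* = √(2DS / (H(1 − d/p))) = √(2 × 35,250 × 816 / (8.85 × 0.6137)).
= √(57,528,000 / 5.4312) ≈ 3254.546.

Q* ≈ 3,254.5 packs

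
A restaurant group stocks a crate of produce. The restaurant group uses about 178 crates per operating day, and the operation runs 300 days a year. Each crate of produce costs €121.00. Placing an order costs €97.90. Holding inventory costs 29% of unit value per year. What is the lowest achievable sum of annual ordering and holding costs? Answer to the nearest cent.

Annual demand D = 178 × 300 = 53,400.
Holding cost H = 0.29 × €121.00 = €35.0900 per unit per year.
Q* = √(2DS/H) = √(2 × 53,400 × 97.9 / 35.09) ≈ 545.87.
At Q*, ordering cost (D/Q*)S equals holding cost (Q*/2)H, each = √(DSH/2).
Minimum total = √(2DSH) = √(2 × 53,400 × 97.9 × 35.09) ≈ 19154.405.

TC* ≈ €19,154.40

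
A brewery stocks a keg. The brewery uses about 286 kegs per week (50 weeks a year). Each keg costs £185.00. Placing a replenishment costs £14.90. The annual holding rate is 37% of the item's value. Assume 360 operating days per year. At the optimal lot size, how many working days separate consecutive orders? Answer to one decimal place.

Annual demand D = 286 × 50 = 14,300.
Holding cost H = 0.37 × £185.00 = £68.4500 per unit per year.
EOQ = √(2DS/H) = √(2 × 14,300 × 14.9 / 68.45) ≈ 78.90.
Cycle time = Q*/D × 360 = 78.90 / 14,300 × 360 ≈ 1.986 days.

T ≈ 2.0 days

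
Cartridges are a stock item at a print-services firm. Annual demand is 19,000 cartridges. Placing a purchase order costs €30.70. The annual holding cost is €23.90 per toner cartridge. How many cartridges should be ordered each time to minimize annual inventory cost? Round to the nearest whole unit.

EOQ = √(2DS / H) = √(2 × 19,000 × 30.7 / 23.9).
= √(1,166,600 / 23.9) = √48,811.7155 ≈ 220.934.

Q* ≈ 221 cartridges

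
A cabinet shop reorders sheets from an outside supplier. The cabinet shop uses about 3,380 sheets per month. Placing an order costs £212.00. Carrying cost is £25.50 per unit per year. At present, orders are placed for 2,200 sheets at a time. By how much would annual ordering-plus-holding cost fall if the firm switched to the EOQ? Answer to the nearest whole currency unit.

Extra cost ≈ £11,017 per year

Annual demand D = 3,380 × 12 = 40,560.
EOQ = √(2DS/H) = √(2 × 40,560 × 212 / 25.5) ≈ 821.22.
Cost at Q* = (D/Q*)S + (Q*/2)H = √(2DSH) ≈ £20,941.22.
Cost at Q = 2,200: (40,560/2,200)×212 + (2,200/2)×25.5 = £3,908.51 + £28,050.00 = £31,958.51.
Excess = £31,958.51 − £20,941.22 = £11,017.29.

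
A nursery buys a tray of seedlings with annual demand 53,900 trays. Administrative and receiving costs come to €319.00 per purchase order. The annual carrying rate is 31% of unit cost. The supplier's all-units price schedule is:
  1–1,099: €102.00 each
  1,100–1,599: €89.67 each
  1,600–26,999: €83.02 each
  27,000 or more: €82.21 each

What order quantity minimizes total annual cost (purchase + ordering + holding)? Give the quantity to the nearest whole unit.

Holding cost per unit per year at price C is H = 0.31·C.
Candidates are each tier's EOQ (if it falls in that tier) and each price-break quantity.
EOQ at €102.00 = 1042.9 (feasible in tier 1): TC = 53,900×€102.00 + (53,900/1042.9)×319 + (1042.9/2)×0.31×€102.00 = €5,530,775.06.
EOQ at €89.67 = 1112.2 (feasible in tier 2): TC = 53,900×€89.67 + (53,900/1112.2)×319 + (1112.2/2)×0.31×€89.67 = €4,864,130.84.
EOQ at €83.02 = 1155.9 < 1600, so use break Q=1600: TC = 53,900×€83.02 + (53,900/1600.0)×319 + (1600.0/2)×0.31×€83.02 = €4,506,113.27.
EOQ at €82.21 = 1161.6 < 27000, so use break Q=27000: TC = 53,900×€82.21 + (53,900/27000.0)×319 + (27000.0/2)×0.31×€82.21 = €4,775,804.67.
Lowest total cost is €4,506,113.27 at Q = 1600.0.

Q* ≈ 1,600 trays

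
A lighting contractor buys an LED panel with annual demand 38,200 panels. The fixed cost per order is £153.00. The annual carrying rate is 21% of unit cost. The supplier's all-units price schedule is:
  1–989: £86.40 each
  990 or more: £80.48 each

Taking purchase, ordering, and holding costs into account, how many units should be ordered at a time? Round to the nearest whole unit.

Holding cost per unit per year at price C is H = 0.21·C.
Candidates are each tier's EOQ (if it falls in that tier) and each price-break quantity.
EOQ at £86.40 = 802.6 (feasible in tier 1): TC = 38,200×£86.40 + (38,200/802.6)×153 + (802.6/2)×0.21×£86.40 = £3,315,043.27.
EOQ at £80.48 = 831.6 < 990, so use break Q=990: TC = 38,200×£80.48 + (38,200/990.0)×153 + (990.0/2)×0.21×£80.48 = £3,088,605.53.
Lowest total cost is £3,088,605.53 at Q = 990.0.

Q* ≈ 990 panels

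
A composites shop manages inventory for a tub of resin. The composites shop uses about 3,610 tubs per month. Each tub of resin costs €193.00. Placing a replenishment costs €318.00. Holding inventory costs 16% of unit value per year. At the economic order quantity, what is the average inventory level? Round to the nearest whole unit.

Annual demand D = 3,610 × 12 = 43,320.
Holding cost H = 0.16 × €193.00 = €30.8800 per unit per year.
The optimal lot size = √(2DS/H) = √(2 × 43,320 × 318 / 30.88) ≈ 944.57.
Average inventory = Q*/2 ≈ 944.57 / 2 = 472.285.

Average inventory ≈ 472 tubs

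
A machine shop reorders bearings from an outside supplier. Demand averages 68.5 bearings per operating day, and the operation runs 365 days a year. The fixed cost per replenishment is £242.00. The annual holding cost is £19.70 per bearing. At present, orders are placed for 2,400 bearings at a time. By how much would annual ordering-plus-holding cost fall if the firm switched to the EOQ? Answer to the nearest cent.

Annual demand D = 68.5 × 365 = 25,002.5.
EOQ = √(2DS/H) = √(2 × 25,002.5 × 242 / 19.7) ≈ 783.76.
Cost at Q* = (D/Q*)S + (Q*/2)H = √(2DSH) ≈ £15,440.01.
Cost at Q = 2,400: (25,002.5/2,400)×242 + (2,400/2)×19.7 = £2,521.09 + £23,640.00 = £26,161.09.
Excess = £26,161.09 − £15,440.01 = £10,721.08.

Extra cost ≈ £10,721.08 per year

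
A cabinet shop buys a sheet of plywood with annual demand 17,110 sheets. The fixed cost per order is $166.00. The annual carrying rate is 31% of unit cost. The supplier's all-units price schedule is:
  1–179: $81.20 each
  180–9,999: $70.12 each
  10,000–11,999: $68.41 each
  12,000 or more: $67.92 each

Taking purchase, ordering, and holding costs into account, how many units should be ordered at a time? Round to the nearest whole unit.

Q* ≈ 511 sheets

Holding cost per unit per year at price C is H = 0.31·C.
Evaluate total cost at each tier's feasible EOQ or, if the EOQ is below the tier, at the tier's minimum quantity.
Tier 1 ($81.20): EOQ = 475.0 exceeds tier's upper bound 179, so this tier is dominated.
EOQ at $70.12 = 511.2 (feasible in tier 2): TC = 17,110×$70.12 + (17,110/511.2)×166 + (511.2/2)×0.31×$70.12 = $1,210,865.29.
EOQ at $68.41 = 517.6 < 10000, so use break Q=10000: TC = 17,110×$68.41 + (17,110/10000.0)×166 + (10000.0/2)×0.31×$68.41 = $1,276,814.63.
EOQ at $67.92 = 519.4 < 12000, so use break Q=12000: TC = 17,110×$67.92 + (17,110/12000.0)×166 + (12000.0/2)×0.31×$67.92 = $1,288,679.09.
Lowest total cost is $1,210,865.29 at Q = 511.2.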